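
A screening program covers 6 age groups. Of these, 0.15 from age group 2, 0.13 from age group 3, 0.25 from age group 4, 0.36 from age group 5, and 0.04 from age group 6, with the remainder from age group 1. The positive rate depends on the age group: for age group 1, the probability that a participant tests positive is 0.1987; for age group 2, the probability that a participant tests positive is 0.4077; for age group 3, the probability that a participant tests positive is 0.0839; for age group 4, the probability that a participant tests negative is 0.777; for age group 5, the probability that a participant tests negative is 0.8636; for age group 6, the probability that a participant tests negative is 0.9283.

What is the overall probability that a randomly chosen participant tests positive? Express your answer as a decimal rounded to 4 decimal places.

0.1937

P(1) = 1 − (0.15 + 0.13 + 0.25 + 0.36 + 0.04) = 0.07.
P(T|4) = 1 − 0.777 = 0.223.
P(T|5) = 1 − 0.8636 = 0.1364.
P(T|6) = 1 − 0.9283 = 0.0717.
Using total probability over the partition,
P(T) = P(T|1)·P(1) + P(T|2)·P(2) + P(T|3)·P(3) + P(T|4)·P(4) + P(T|5)·P(5) + P(T|6)·P(6)
      = 0.1987·0.07 + 0.4077·0.15 + 0.0839·0.13 + 0.223·0.25 + 0.1364·0.36 + 0.0717·0.04
      = 0.013909 + 0.061155 + 0.010907 + 0.05575 + 0.049104 + 0.002868 = 0.193693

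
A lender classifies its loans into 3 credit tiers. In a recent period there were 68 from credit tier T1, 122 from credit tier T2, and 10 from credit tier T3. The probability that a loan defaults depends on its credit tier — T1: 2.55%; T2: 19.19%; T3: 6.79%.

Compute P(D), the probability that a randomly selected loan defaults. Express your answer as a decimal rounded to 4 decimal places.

Total: 68 + 122 + 10 = 200.
P(T1) = 68/200 = 0.34. P(T2) = 122/200 = 0.61. P(T3) = 10/200 = 0.05.
P(D) = P(D|T1)·P(T1) + P(D|T2)·P(T2) + P(D|T3)·P(T3)
      = 0.0255·0.34 + 0.1919·0.61 + 0.0679·0.05
      = 0.00867 + 0.117059 + 0.003395 = 0.129124

0.1291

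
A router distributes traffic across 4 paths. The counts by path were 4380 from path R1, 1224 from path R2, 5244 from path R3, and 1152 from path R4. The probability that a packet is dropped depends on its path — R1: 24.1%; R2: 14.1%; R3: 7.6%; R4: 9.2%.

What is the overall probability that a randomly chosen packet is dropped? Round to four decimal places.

Total: 4380 + 1224 + 5244 + 1152 = 12000.
P(R1) = 4380/12000 = 0.365. P(R2) = 1224/12000 = 0.102. P(R3) = 5244/12000 = 0.437. P(R4) = 1152/12000 = 0.096.
Summing over the partition,
P(L) = P(L|R1)·P(R1) + P(L|R2)·P(R2) + P(L|R3)·P(R3) + P(L|R4)·P(R4)
      = 0.241·0.365 + 0.141·0.102 + 0.076·0.437 + 0.092·0.096
      = 0.087965 + 0.014382 + 0.033212 + 0.008832 = 0.144391

P(L) ≈ 0.1444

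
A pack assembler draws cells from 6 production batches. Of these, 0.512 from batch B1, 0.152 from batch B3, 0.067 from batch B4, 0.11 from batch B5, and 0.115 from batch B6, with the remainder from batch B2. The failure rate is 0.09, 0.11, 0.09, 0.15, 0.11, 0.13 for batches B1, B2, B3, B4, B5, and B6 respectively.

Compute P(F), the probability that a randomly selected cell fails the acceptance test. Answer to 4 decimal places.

0.1017

P(B2) = 1 − (0.512 + 0.152 + 0.067 + 0.11 + 0.115) = 0.044.
P(F) = P(F|B1)·P(B1) + P(F|B2)·P(B2) + P(F|B3)·P(B3) + P(F|B4)·P(B4) + P(F|B5)·P(B5) + P(F|B6)·P(B6)
      = 0.09·0.512 + 0.11·0.044 + 0.09·0.152 + 0.15·0.067 + 0.11·0.11 + 0.13·0.115
      = 0.04608 + 0.00484 + 0.01368 + 0.01005 + 0.0121 + 0.01495 = 0.1017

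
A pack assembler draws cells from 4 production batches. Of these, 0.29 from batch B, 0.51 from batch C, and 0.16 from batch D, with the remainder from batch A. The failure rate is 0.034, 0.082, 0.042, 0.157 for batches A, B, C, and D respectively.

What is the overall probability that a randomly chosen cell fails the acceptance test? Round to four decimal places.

0.0717

P(A) = 1 − (0.29 + 0.51 + 0.16) = 0.04.
Using total probability over the partition,
P(F) = P(F|A)·P(A) + P(F|B)·P(B) + P(F|C)·P(C) + P(F|D)·P(D)
      = 0.034·0.04 + 0.082·0.29 + 0.042·0.51 + 0.157·0.16
      = 0.00136 + 0.02378 + 0.02142 + 0.02512 = 0.07168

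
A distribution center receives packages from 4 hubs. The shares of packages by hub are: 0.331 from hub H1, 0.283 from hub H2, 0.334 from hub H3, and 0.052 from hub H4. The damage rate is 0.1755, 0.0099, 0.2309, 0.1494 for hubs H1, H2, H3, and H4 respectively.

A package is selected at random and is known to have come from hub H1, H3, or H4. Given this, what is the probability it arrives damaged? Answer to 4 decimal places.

Let S = {H1, H3, H4}.
P(S) = 0.331 + 0.334 + 0.052 = 0.717.
P(D ∩ S) = 0.1755·0.331 + 0.2309·0.334 + 0.1494·0.052 = 0.0580905 + 0.0771206 + 0.0077688 = 0.1429799.
P(D | S) = 0.1429799 / 0.717 = 0.199414…

P(D|S) ≈ 0.1994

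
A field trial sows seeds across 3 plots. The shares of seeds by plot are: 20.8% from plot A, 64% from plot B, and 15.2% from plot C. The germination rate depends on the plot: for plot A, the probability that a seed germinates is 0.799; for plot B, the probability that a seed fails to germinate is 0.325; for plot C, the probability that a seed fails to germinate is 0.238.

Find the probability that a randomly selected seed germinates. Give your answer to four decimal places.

0.7140

P(G|B) = 1 − 0.325 = 0.675.
P(G|C) = 1 − 0.238 = 0.762.
P(G) = P(G|A)·P(A) + P(G|B)·P(B) + P(G|C)·P(C)
      = 0.799·0.208 + 0.675·0.64 + 0.762·0.152
      = 0.166192 + 0.432 + 0.115824 = 0.714016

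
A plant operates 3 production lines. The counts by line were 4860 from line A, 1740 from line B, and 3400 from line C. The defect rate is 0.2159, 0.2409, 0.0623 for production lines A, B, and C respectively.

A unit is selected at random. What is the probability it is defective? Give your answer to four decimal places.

Total: 4860 + 1740 + 3400 = 10000.
P(A) = 4860/10000 = 0.486. P(B) = 1740/10000 = 0.174. P(C) = 3400/10000 = 0.34.
Summing over the partition,
P(D) = P(D|A)·P(A) + P(D|B)·P(B) + P(D|C)·P(C)
      = 0.2159·0.486 + 0.2409·0.174 + 0.0623·0.34
      = 0.1049274 + 0.0419166 + 0.021182 = 0.168026

P(D) ≈ 0.1680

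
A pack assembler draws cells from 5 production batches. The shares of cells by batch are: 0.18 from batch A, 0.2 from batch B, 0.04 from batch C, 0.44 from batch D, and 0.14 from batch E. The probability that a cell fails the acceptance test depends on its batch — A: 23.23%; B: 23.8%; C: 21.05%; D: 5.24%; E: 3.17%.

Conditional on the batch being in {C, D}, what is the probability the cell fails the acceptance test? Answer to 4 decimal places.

0.0656

Let S = {C, D}.
P(S) = 0.04 + 0.44 = 0.48.
P(F ∩ S) = 0.2105·0.04 + 0.0524·0.44 = 0.00842 + 0.023056 = 0.031476.
P(F | S) = 0.031476 / 0.48 = 0.065575…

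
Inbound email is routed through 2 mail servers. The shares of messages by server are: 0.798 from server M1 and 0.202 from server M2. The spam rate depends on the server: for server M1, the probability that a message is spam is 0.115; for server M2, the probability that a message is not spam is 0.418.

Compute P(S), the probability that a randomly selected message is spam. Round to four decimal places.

P(S) ≈ 0.2093

P(S|M2) = 1 − 0.418 = 0.582.
Using total probability over the partition,
P(S) = P(S|M1)·P(M1) + P(S|M2)·P(M2)
      = 0.115·0.798 + 0.582·0.202
      = 0.09177 + 0.117564 = 0.209334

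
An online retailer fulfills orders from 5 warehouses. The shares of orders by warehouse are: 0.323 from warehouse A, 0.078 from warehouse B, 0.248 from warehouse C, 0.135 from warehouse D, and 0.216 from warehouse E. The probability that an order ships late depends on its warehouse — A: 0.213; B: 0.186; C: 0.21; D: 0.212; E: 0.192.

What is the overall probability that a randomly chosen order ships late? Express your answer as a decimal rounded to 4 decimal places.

P(L) ≈ 0.2055

By the law of total probability,
P(L) = P(L|A)·P(A) + P(L|B)·P(B) + P(L|C)·P(C) + P(L|D)·P(D) + P(L|E)·P(E)
      = 0.213·0.323 + 0.186·0.078 + 0.21·0.248 + 0.212·0.135 + 0.192·0.216
      = 0.068799 + 0.014508 + 0.05208 + 0.02862 + 0.041472 = 0.205479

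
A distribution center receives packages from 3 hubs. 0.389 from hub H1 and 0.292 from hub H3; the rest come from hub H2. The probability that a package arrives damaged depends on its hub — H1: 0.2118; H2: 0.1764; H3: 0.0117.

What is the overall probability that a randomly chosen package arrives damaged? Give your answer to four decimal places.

P(H2) = 1 − (0.389 + 0.292) = 0.319.
P(D) = P(D|H1)·P(H1) + P(D|H2)·P(H2) + P(D|H3)·P(H3)
      = 0.2118·0.389 + 0.1764·0.319 + 0.0117·0.292
      = 0.0823902 + 0.0562716 + 0.0034164 = 0.1420782

P(D) ≈ 0.1421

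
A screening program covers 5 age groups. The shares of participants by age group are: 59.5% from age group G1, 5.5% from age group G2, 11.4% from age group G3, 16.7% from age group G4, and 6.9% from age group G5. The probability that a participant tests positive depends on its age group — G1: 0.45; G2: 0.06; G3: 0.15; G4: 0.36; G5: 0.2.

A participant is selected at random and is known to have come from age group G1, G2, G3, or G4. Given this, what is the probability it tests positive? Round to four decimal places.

P(T|S) ≈ 0.3741

Let S = {G1, G2, G3, G4}.
P(S) = 0.595 + 0.055 + 0.114 + 0.167 = 0.931.
P(T ∩ S) = 0.45·0.595 + 0.06·0.055 + 0.15·0.114 + 0.36·0.167 = 0.26775 + 0.0033 + 0.0171 + 0.06012 = 0.34827.
P(T | S) = 0.34827 / 0.931 = 0.374082…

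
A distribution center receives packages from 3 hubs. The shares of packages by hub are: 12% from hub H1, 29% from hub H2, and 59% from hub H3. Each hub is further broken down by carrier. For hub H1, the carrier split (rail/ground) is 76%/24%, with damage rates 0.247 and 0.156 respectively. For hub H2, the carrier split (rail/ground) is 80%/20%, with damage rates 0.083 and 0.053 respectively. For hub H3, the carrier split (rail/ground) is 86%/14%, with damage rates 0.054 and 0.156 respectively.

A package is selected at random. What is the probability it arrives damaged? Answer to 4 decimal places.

P(D|H1) = 0.76·0.247 + 0.24·0.156 = 0.18772 + 0.03744 = 0.22516
P(D|H2) = 0.8·0.083 + 0.2·0.053 = 0.0664 + 0.0106 = 0.077
P(D|H3) = 0.86·0.054 + 0.14·0.156 = 0.04644 + 0.02184 = 0.06828
Then overall,
P(D) = 0.12·0.22516 + 0.29·0.077 + 0.59·0.06828
      = 0.0270192 + 0.02233 + 0.0402852 = 0.0896344

P(D) ≈ 0.0896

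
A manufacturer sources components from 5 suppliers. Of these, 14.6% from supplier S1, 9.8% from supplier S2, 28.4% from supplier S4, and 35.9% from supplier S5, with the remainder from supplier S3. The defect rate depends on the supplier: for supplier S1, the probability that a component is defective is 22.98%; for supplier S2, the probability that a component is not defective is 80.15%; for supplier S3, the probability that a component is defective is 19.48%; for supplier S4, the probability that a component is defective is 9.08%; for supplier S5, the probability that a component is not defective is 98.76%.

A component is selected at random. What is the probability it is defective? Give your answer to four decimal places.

P(D) ≈ 0.1053

P(S3) = 1 − (0.146 + 0.098 + 0.284 + 0.359) = 0.113.
P(D|S2) = 1 − 0.8015 = 0.1985.
P(D|S5) = 1 − 0.9876 = 0.0124.
Using total probability over the partition,
P(D) = P(D|S1)·P(S1) + P(D|S2)·P(S2) + P(D|S3)·P(S3) + P(D|S4)·P(S4) + P(D|S5)·P(S5)
      = 0.2298·0.146 + 0.1985·0.098 + 0.1948·0.113 + 0.0908·0.284 + 0.0124·0.359
      = 0.0335508 + 0.019453 + 0.0220124 + 0.0257872 + 0.0044516 = 0.105255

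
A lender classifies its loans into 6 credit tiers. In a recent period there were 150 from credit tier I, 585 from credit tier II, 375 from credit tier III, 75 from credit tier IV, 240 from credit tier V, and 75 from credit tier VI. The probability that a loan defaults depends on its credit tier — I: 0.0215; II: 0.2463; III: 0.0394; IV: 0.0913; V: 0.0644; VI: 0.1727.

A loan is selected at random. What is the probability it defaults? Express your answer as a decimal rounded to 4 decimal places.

Total: 150 + 585 + 375 + 75 + 240 + 75 = 1500.
P(I) = 150/1500 = 0.1. P(II) = 585/1500 = 0.39. P(III) = 375/1500 = 0.25. P(IV) = 75/1500 = 0.05. P(V) = 240/1500 = 0.16. P(VI) = 75/1500 = 0.05.
Summing over the partition,
P(D) = P(D|I)·P(I) + P(D|II)·P(II) + P(D|III)·P(III) + P(D|IV)·P(IV) + P(D|V)·P(V) + P(D|VI)·P(VI)
      = 0.0215·0.1 + 0.2463·0.39 + 0.0394·0.25 + 0.0913·0.05 + 0.0644·0.16 + 0.1727·0.05
      = 0.00215 + 0.096057 + 0.00985 + 0.004565 + 0.010304 + 0.008635 = 0.131561

0.1316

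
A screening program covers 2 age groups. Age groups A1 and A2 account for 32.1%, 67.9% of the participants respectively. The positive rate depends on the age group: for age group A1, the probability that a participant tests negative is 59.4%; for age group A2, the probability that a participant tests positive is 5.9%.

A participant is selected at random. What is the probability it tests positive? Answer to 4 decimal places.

P(T|A1) = 1 − 0.594 = 0.406.
By the law of total probability,
P(T) = P(T|A1)·P(A1) + P(T|A2)·P(A2)
      = 0.406·0.321 + 0.059·0.679
      = 0.130326 + 0.040061 = 0.170387

0.1704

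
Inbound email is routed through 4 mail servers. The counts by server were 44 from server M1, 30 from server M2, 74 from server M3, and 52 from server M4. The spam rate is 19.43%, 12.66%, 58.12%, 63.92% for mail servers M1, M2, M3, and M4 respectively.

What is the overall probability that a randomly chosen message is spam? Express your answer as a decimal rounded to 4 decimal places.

P(S) ≈ 0.4430

Total: 44 + 30 + 74 + 52 = 200.
P(M1) = 44/200 = 0.22. P(M2) = 30/200 = 0.15. P(M3) = 74/200 = 0.37. P(M4) = 52/200 = 0.26.
P(S) = P(S|M1)·P(M1) + P(S|M2)·P(M2) + P(S|M3)·P(M3) + P(S|M4)·P(M4)
      = 0.1943·0.22 + 0.1266·0.15 + 0.5812·0.37 + 0.6392·0.26
      = 0.042746 + 0.01899 + 0.215044 + 0.166192 = 0.442972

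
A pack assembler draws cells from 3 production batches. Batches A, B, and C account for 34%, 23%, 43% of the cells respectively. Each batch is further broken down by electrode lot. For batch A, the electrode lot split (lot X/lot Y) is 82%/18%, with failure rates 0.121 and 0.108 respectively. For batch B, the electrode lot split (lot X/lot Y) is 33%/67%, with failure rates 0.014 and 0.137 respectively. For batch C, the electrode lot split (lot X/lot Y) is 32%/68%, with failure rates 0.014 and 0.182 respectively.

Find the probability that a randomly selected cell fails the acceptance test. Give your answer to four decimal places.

0.1177

P(F|A) = 0.82·0.121 + 0.18·0.108 = 0.09922 + 0.01944 = 0.11866
P(F|B) = 0.33·0.014 + 0.67·0.137 = 0.00462 + 0.09179 = 0.09641
P(F|C) = 0.32·0.014 + 0.68·0.182 = 0.00448 + 0.12376 = 0.12824
Then overall,
P(F) = 0.34·0.11866 + 0.23·0.09641 + 0.43·0.12824
      = 0.0403444 + 0.0221743 + 0.0551432 = 0.1176619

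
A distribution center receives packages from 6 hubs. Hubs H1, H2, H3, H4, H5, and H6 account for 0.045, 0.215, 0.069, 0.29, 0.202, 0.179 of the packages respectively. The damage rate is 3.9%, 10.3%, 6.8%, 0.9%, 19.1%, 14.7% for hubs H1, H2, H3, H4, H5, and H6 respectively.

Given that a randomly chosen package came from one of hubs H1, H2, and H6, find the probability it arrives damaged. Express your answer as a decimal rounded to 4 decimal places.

Let S = {H1, H2, H6}.
P(S) = 0.045 + 0.215 + 0.179 = 0.439.
P(D ∩ S) = 0.039·0.045 + 0.103·0.215 + 0.147·0.179 = 0.001755 + 0.022145 + 0.026313 = 0.050213.
P(D | S) = 0.050213 / 0.439 = 0.114380…

P(D|S) ≈ 0.1144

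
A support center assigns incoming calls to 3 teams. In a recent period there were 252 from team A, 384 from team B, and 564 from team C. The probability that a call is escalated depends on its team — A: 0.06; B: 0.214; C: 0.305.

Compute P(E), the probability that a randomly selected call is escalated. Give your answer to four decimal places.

P(E) ≈ 0.2244

Total: 252 + 384 + 564 = 1200.
P(A) = 252/1200 = 0.21. P(B) = 384/1200 = 0.32. P(C) = 564/1200 = 0.47.
P(E) = P(E|A)·P(A) + P(E|B)·P(B) + P(E|C)·P(C)
      = 0.06·0.21 + 0.214·0.32 + 0.305·0.47
      = 0.0126 + 0.06848 + 0.14335 = 0.22443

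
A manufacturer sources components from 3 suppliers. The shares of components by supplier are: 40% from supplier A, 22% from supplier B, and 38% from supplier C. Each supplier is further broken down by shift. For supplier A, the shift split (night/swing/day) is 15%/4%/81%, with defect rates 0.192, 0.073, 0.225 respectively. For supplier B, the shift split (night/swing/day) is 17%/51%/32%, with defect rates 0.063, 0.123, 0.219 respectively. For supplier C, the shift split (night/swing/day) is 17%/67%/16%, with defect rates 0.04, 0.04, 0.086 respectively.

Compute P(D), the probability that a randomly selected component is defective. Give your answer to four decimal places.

P(D|A) = 0.15·0.192 + 0.04·0.073 + 0.81·0.225 = 0.0288 + 0.00292 + 0.18225 = 0.21397
P(D|B) = 0.17·0.063 + 0.51·0.123 + 0.32·0.219 = 0.01071 + 0.06273 + 0.07008 = 0.14352
P(D|C) = 0.17·0.04 + 0.67·0.04 + 0.16·0.086 = 0.0068 + 0.0268 + 0.01376 = 0.04736
Then overall,
P(D) = 0.4·0.21397 + 0.22·0.14352 + 0.38·0.04736
      = 0.085588 + 0.0315744 + 0.0179968 = 0.1351592

P(D) ≈ 0.1352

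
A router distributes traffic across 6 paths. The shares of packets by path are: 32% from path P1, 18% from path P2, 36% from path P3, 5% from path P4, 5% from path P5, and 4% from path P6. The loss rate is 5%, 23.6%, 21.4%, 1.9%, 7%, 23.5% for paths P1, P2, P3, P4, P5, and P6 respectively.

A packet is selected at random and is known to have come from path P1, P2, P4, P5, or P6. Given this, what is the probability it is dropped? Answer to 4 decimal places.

P(L|S) ≈ 0.1130

Let S = {P1, P2, P4, P5, P6}.
P(S) = 0.32 + 0.18 + 0.05 + 0.05 + 0.04 = 0.64.
P(L ∩ S) = 0.05·0.32 + 0.236·0.18 + 0.019·0.05 + 0.07·0.05 + 0.235·0.04 = 0.016 + 0.04248 + 0.00095 + 0.0035 + 0.0094 = 0.07233.
P(L | S) = 0.07233 / 0.64 = 0.113016…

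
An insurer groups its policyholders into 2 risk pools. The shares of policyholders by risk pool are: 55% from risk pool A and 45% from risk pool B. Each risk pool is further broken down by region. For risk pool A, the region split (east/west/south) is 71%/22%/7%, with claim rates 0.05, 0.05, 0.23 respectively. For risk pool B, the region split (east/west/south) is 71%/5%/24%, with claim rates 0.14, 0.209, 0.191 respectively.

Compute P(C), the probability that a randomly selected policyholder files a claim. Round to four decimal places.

P(C) ≈ 0.1045

P(C|A) = 0.71·0.05 + 0.22·0.05 + 0.07·0.23 = 0.0355 + 0.011 + 0.0161 = 0.0626
P(C|B) = 0.71·0.14 + 0.05·0.209 + 0.24·0.191 = 0.0994 + 0.01045 + 0.04584 = 0.15569
Then overall,
P(C) = 0.55·0.0626 + 0.45·0.15569
      = 0.03443 + 0.0700605 = 0.1044905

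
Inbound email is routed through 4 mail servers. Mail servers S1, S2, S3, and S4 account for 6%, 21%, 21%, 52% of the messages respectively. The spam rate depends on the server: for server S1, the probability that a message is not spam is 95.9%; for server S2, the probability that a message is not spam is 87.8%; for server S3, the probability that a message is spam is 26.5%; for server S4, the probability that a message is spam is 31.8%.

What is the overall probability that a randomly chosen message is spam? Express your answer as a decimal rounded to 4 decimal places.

P(S|S1) = 1 − 0.959 = 0.041.
P(S|S2) = 1 − 0.878 = 0.122.
P(S) = P(S|S1)·P(S1) + P(S|S2)·P(S2) + P(S|S3)·P(S3) + P(S|S4)·P(S4)
      = 0.041·0.06 + 0.122·0.21 + 0.265·0.21 + 0.318·0.52
      = 0.00246 + 0.02562 + 0.05565 + 0.16536 = 0.24909

0.2491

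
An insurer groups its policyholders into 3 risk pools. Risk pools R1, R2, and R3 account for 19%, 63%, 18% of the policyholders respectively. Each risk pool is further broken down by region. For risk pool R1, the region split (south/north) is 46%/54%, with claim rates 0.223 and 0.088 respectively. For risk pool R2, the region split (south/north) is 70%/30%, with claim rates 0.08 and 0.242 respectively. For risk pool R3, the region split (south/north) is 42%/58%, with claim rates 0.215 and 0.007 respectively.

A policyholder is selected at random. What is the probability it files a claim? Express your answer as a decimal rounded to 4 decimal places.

P(C|R1) = 0.46·0.223 + 0.54·0.088 = 0.10258 + 0.04752 = 0.1501
P(C|R2) = 0.7·0.08 + 0.3·0.242 = 0.056 + 0.0726 = 0.1286
P(C|R3) = 0.42·0.215 + 0.58·0.007 = 0.0903 + 0.00406 = 0.09436
By total probability over the outer partition,
P(C) = 0.19·0.1501 + 0.63·0.1286 + 0.18·0.09436
      = 0.028519 + 0.081018 + 0.0169848 = 0.1265218

P(C) ≈ 0.1265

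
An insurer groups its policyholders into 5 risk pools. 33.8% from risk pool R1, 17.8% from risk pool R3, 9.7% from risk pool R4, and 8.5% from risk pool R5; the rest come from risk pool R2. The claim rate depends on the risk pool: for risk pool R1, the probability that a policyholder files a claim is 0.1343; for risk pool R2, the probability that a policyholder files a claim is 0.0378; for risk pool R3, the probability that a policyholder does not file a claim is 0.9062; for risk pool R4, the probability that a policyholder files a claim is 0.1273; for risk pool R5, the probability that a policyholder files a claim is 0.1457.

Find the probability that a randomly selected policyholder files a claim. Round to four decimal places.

P(R2) = 1 − (0.338 + 0.178 + 0.097 + 0.085) = 0.302.
P(C|R3) = 1 − 0.9062 = 0.0938.
By the law of total probability,
P(C) = P(C|R1)·P(R1) + P(C|R2)·P(R2) + P(C|R3)·P(R3) + P(C|R4)·P(R4) + P(C|R5)·P(R5)
      = 0.1343·0.338 + 0.0378·0.302 + 0.0938·0.178 + 0.1273·0.097 + 0.1457·0.085
      = 0.0453934 + 0.0114156 + 0.0166964 + 0.0123481 + 0.0123845 = 0.098238

0.0982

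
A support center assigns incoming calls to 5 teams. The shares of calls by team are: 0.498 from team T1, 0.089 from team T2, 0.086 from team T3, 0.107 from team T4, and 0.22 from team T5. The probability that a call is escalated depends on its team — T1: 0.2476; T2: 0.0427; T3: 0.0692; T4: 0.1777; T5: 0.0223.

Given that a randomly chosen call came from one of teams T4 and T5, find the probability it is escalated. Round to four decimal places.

Let S = {T4, T5}.
P(S) = 0.107 + 0.22 = 0.327.
P(E ∩ S) = 0.1777·0.107 + 0.0223·0.22 = 0.0190139 + 0.004906 = 0.0239199.
P(E | S) = 0.0239199 / 0.327 = 0.073150…

P(E|S) ≈ 0.0731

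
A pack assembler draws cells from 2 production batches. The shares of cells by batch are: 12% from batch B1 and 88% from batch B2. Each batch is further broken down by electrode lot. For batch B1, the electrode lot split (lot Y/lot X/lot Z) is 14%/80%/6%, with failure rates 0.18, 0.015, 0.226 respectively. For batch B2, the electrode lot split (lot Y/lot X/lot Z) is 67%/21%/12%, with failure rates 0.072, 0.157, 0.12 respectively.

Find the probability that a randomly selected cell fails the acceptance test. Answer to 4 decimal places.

P(F|B1) = 0.14·0.18 + 0.8·0.015 + 0.06·0.226 = 0.0252 + 0.012 + 0.01356 = 0.05076
P(F|B2) = 0.67·0.072 + 0.21·0.157 + 0.12·0.12 = 0.04824 + 0.03297 + 0.0144 = 0.09561
By total probability over the outer partition,
P(F) = 0.12·0.05076 + 0.88·0.09561
      = 0.0060912 + 0.0841368 = 0.090228

0.0902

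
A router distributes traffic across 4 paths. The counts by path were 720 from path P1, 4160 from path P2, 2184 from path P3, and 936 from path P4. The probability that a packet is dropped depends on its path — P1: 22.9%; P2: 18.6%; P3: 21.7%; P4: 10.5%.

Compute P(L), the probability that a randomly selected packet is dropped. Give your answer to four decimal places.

P(L) ≈ 0.1889

Total: 720 + 4160 + 2184 + 936 = 8000.
P(P1) = 720/8000 = 0.09. P(P2) = 4160/8000 = 0.52. P(P3) = 2184/8000 = 0.273. P(P4) = 936/8000 = 0.117.
By the law of total probability,
P(L) = P(L|P1)·P(P1) + P(L|P2)·P(P2) + P(L|P3)·P(P3) + P(L|P4)·P(P4)
      = 0.229·0.09 + 0.186·0.52 + 0.217·0.273 + 0.105·0.117
      = 0.02061 + 0.09672 + 0.059241 + 0.012285 = 0.188856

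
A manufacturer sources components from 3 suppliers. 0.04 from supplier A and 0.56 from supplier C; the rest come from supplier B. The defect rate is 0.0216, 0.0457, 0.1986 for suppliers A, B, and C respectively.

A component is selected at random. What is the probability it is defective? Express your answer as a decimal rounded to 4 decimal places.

0.1304

P(B) = 1 − (0.04 + 0.56) = 0.4.
P(D) = P(D|A)·P(A) + P(D|B)·P(B) + P(D|C)·P(C)
      = 0.0216·0.04 + 0.0457·0.4 + 0.1986·0.56
      = 0.000864 + 0.01828 + 0.111216 = 0.13036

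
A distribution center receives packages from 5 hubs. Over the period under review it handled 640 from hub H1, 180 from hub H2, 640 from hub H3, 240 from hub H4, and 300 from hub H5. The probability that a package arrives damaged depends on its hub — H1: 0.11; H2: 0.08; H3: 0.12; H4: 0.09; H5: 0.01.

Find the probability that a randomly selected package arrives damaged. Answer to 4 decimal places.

0.0931

Total: 640 + 180 + 640 + 240 + 300 = 2000.
P(H1) = 640/2000 = 0.32. P(H2) = 180/2000 = 0.09. P(H3) = 640/2000 = 0.32. P(H4) = 240/2000 = 0.12. P(H5) = 300/2000 = 0.15.
P(D) = P(D|H1)·P(H1) + P(D|H2)·P(H2) + P(D|H3)·P(H3) + P(D|H4)·P(H4) + P(D|H5)·P(H5)
      = 0.11·0.32 + 0.08·0.09 + 0.12·0.32 + 0.09·0.12 + 0.01·0.15
      = 0.0352 + 0.0072 + 0.0384 + 0.0108 + 0.0015 = 0.0931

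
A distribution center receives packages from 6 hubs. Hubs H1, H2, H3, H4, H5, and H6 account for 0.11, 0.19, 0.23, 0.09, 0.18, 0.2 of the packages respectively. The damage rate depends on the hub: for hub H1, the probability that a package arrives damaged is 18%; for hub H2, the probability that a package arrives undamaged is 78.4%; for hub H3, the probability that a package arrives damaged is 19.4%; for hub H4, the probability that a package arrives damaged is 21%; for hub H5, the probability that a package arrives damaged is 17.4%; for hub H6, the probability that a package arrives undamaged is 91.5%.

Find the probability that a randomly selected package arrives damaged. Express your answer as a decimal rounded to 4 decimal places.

0.1727

P(D|H2) = 1 − 0.784 = 0.216.
P(D|H6) = 1 − 0.915 = 0.085.
Summing over the partition,
P(D) = P(D|H1)·P(H1) + P(D|H2)·P(H2) + P(D|H3)·P(H3) + P(D|H4)·P(H4) + P(D|H5)·P(H5) + P(D|H6)·P(H6)
      = 0.18·0.11 + 0.216·0.19 + 0.194·0.23 + 0.21·0.09 + 0.174·0.18 + 0.085·0.2
      = 0.0198 + 0.04104 + 0.04462 + 0.0189 + 0.03132 + 0.017 = 0.17268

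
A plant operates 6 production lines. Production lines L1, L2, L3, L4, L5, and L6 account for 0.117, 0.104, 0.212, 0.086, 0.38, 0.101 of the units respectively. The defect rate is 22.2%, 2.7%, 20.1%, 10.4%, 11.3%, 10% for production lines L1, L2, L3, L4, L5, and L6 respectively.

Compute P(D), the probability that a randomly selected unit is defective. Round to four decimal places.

P(D) ≈ 0.1334

P(D) = P(D|L1)·P(L1) + P(D|L2)·P(L2) + P(D|L3)·P(L3) + P(D|L4)·P(L4) + P(D|L5)·P(L5) + P(D|L6)·P(L6)
      = 0.222·0.117 + 0.027·0.104 + 0.201·0.212 + 0.104·0.086 + 0.113·0.38 + 0.1·0.101
      = 0.025974 + 0.002808 + 0.042612 + 0.008944 + 0.04294 + 0.0101 = 0.133378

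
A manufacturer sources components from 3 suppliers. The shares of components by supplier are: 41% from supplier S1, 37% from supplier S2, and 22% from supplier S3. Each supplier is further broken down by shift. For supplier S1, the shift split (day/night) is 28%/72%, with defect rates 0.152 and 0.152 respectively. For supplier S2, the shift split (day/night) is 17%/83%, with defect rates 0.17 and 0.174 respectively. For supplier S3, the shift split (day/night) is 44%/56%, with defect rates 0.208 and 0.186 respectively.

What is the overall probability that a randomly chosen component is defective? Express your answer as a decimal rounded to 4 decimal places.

P(D|S1) = 0.28·0.152 + 0.72·0.152 = 0.04256 + 0.10944 = 0.152
P(D|S2) = 0.17·0.17 + 0.83·0.174 = 0.0289 + 0.14442 = 0.17332
P(D|S3) = 0.44·0.208 + 0.56·0.186 = 0.09152 + 0.10416 = 0.19568
By total probability over the outer partition,
P(D) = 0.41·0.152 + 0.37·0.17332 + 0.22·0.19568
      = 0.06232 + 0.0641284 + 0.0430496 = 0.169498

P(D) ≈ 0.1695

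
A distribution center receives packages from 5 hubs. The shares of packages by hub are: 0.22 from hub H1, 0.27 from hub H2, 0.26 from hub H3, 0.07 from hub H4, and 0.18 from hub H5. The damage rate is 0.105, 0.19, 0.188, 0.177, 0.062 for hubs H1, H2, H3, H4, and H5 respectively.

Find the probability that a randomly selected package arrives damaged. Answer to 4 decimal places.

P(D) ≈ 0.1468

P(D) = P(D|H1)·P(H1) + P(D|H2)·P(H2) + P(D|H3)·P(H3) + P(D|H4)·P(H4) + P(D|H5)·P(H5)
      = 0.105·0.22 + 0.19·0.27 + 0.188·0.26 + 0.177·0.07 + 0.062·0.18
      = 0.0231 + 0.0513 + 0.04888 + 0.01239 + 0.01116 = 0.14683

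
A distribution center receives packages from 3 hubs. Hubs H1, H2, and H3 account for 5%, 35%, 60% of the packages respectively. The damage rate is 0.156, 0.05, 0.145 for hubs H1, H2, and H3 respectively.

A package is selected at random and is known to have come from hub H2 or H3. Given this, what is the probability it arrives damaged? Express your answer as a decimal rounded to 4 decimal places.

Let S = {H2, H3}.
P(S) = 0.35 + 0.6 = 0.95.
P(D ∩ S) = 0.05·0.35 + 0.145·0.6 = 0.0175 + 0.087 = 0.1045.
P(D | S) = 0.1045 / 0.95 = 0.110000…

0.1100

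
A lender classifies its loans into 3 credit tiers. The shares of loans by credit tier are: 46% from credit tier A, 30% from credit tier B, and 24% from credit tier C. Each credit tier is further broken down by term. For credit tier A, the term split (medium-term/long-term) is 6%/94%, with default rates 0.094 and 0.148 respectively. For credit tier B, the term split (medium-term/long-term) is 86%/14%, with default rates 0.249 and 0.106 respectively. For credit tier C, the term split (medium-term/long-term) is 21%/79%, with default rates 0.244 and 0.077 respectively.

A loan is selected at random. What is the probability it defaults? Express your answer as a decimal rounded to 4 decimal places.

0.1622

P(D|A) = 0.06·0.094 + 0.94·0.148 = 0.00564 + 0.13912 = 0.14476
P(D|B) = 0.86·0.249 + 0.14·0.106 = 0.21414 + 0.01484 = 0.22898
P(D|C) = 0.21·0.244 + 0.79·0.077 = 0.05124 + 0.06083 = 0.11207
By total probability over the outer partition,
P(D) = 0.46·0.14476 + 0.3·0.22898 + 0.24·0.11207
      = 0.0665896 + 0.068694 + 0.0268968 = 0.1621804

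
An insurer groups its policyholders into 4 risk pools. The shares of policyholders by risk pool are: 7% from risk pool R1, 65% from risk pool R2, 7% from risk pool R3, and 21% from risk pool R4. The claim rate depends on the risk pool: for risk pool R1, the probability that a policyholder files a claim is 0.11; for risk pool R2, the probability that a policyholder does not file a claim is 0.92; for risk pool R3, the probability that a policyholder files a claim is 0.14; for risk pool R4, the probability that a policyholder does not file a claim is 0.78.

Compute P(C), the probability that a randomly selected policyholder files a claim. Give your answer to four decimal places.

P(C|R2) = 1 − 0.92 = 0.08.
P(C|R4) = 1 − 0.78 = 0.22.
Using total probability over the partition,
P(C) = P(C|R1)·P(R1) + P(C|R2)·P(R2) + P(C|R3)·P(R3) + P(C|R4)·P(R4)
      = 0.11·0.07 + 0.08·0.65 + 0.14·0.07 + 0.22·0.21
      = 0.0077 + 0.052 + 0.0098 + 0.0462 = 0.1157

0.1157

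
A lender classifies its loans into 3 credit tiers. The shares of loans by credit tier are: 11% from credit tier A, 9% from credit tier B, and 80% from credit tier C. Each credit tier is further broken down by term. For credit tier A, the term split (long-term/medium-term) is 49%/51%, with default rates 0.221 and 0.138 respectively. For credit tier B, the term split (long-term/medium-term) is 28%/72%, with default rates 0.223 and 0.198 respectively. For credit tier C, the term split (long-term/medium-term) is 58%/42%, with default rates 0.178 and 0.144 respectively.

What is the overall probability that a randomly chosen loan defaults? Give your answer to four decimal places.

P(D) ≈ 0.1691

P(D|A) = 0.49·0.221 + 0.51·0.138 = 0.10829 + 0.07038 = 0.17867
P(D|B) = 0.28·0.223 + 0.72·0.198 = 0.06244 + 0.14256 = 0.205
P(D|C) = 0.58·0.178 + 0.42·0.144 = 0.10324 + 0.06048 = 0.16372
By total probability over the outer partition,
P(D) = 0.11·0.17867 + 0.09·0.205 + 0.8·0.16372
      = 0.0196537 + 0.01845 + 0.130976 = 0.1690797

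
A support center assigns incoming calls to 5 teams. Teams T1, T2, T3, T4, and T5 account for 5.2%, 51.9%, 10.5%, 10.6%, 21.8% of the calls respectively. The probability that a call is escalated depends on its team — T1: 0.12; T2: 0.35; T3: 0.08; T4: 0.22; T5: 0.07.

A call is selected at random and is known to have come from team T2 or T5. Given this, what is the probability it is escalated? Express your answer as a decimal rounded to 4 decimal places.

Let S = {T2, T5}.
P(S) = 0.519 + 0.218 = 0.737.
P(E ∩ S) = 0.35·0.519 + 0.07·0.218 = 0.18165 + 0.01526 = 0.19691.
P(E | S) = 0.19691 / 0.737 = 0.267178…

P(E|S) ≈ 0.2672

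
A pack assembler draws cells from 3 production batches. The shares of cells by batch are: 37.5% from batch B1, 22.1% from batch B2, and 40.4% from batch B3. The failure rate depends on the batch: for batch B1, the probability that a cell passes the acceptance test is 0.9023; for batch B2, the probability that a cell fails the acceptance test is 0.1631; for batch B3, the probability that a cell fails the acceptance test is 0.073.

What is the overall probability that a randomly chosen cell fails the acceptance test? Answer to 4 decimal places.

P(F|B1) = 1 − 0.9023 = 0.0977.
By the law of total probability,
P(F) = P(F|B1)·P(B1) + P(F|B2)·P(B2) + P(F|B3)·P(B3)
      = 0.0977·0.375 + 0.1631·0.221 + 0.073·0.404
      = 0.0366375 + 0.0360451 + 0.029492 = 0.1021746

0.1022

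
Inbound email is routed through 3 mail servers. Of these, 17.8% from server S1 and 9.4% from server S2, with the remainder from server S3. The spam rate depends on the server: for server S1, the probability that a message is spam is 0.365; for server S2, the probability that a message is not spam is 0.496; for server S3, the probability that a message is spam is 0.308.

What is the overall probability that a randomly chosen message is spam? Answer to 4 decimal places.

P(S3) = 1 − (0.178 + 0.094) = 0.728.
P(S|S2) = 1 − 0.496 = 0.504.
Using total probability over the partition,
P(S) = P(S|S1)·P(S1) + P(S|S2)·P(S2) + P(S|S3)·P(S3)
      = 0.365·0.178 + 0.504·0.094 + 0.308·0.728
      = 0.06497 + 0.047376 + 0.224224 = 0.33657

0.3366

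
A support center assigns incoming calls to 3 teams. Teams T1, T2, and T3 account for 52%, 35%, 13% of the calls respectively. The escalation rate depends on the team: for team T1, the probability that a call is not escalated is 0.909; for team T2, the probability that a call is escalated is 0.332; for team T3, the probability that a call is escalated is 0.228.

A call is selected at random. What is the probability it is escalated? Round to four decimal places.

P(E|T1) = 1 − 0.909 = 0.091.
P(E) = P(E|T1)·P(T1) + P(E|T2)·P(T2) + P(E|T3)·P(T3)
      = 0.091·0.52 + 0.332·0.35 + 0.228·0.13
      = 0.04732 + 0.1162 + 0.02964 = 0.19316

0.1932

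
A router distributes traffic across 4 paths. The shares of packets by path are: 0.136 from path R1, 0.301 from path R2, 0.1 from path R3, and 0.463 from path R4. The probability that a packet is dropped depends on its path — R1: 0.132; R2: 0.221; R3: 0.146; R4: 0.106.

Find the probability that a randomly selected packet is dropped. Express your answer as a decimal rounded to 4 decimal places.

By the law of total probability,
P(L) = P(L|R1)·P(R1) + P(L|R2)·P(R2) + P(L|R3)·P(R3) + P(L|R4)·P(R4)
      = 0.132·0.136 + 0.221·0.301 + 0.146·0.1 + 0.106·0.463
      = 0.017952 + 0.066521 + 0.0146 + 0.049078 = 0.148151

P(L) ≈ 0.1482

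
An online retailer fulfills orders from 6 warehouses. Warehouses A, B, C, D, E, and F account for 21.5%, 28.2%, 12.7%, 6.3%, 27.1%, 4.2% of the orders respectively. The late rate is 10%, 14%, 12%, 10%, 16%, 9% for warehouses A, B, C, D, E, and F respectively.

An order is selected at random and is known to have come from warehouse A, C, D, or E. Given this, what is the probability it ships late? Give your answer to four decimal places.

P(L|S) ≈ 0.1278

Let S = {A, C, D, E}.
P(S) = 0.215 + 0.127 + 0.063 + 0.271 = 0.676.
P(L ∩ S) = 0.1·0.215 + 0.12·0.127 + 0.1·0.063 + 0.16·0.271 = 0.0215 + 0.01524 + 0.0063 + 0.04336 = 0.0864.
P(L | S) = 0.0864 / 0.676 = 0.127811…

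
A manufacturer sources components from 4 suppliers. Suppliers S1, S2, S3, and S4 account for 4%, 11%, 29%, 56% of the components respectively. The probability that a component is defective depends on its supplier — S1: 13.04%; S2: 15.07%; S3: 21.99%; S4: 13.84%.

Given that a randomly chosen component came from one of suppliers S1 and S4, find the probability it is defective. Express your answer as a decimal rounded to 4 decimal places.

P(D|S) ≈ 0.1379

Let S = {S1, S4}.
P(S) = 0.04 + 0.56 = 0.6.
P(D ∩ S) = 0.1304·0.04 + 0.1384·0.56 = 0.005216 + 0.077504 = 0.08272.
P(D | S) = 0.08272 / 0.6 = 0.137867…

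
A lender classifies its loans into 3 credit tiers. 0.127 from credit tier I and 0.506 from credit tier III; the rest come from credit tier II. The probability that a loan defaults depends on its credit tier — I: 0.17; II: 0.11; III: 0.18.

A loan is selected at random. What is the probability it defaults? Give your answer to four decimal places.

0.1530

P(II) = 1 − (0.127 + 0.506) = 0.367.
Summing over the partition,
P(D) = P(D|I)·P(I) + P(D|II)·P(II) + P(D|III)·P(III)
      = 0.17·0.127 + 0.11·0.367 + 0.18·0.506
      = 0.02159 + 0.04037 + 0.09108 = 0.15304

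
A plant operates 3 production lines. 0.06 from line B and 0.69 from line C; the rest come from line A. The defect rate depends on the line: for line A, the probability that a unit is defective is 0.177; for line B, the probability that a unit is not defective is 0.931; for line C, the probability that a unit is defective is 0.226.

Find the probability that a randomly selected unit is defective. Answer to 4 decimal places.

P(D) ≈ 0.2043

P(A) = 1 − (0.06 + 0.69) = 0.25.
P(D|B) = 1 − 0.931 = 0.069.
P(D) = P(D|A)·P(A) + P(D|B)·P(B) + P(D|C)·P(C)
      = 0.177·0.25 + 0.069·0.06 + 0.226·0.69
      = 0.04425 + 0.00414 + 0.15594 = 0.20433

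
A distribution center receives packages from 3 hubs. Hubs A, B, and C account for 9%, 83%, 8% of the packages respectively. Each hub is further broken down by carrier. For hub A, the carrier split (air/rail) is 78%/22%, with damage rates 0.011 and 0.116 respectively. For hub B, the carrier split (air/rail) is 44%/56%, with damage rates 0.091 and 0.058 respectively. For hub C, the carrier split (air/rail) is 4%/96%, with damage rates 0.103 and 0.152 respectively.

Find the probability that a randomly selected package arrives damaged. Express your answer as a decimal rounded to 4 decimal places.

P(D) ≈ 0.0753

P(D|A) = 0.78·0.011 + 0.22·0.116 = 0.00858 + 0.02552 = 0.0341
P(D|B) = 0.44·0.091 + 0.56·0.058 = 0.04004 + 0.03248 = 0.07252
P(D|C) = 0.04·0.103 + 0.96·0.152 = 0.00412 + 0.14592 = 0.15004
By total probability over the outer partition,
P(D) = 0.09·0.0341 + 0.83·0.07252 + 0.08·0.15004
      = 0.003069 + 0.0601916 + 0.0120032 = 0.0752638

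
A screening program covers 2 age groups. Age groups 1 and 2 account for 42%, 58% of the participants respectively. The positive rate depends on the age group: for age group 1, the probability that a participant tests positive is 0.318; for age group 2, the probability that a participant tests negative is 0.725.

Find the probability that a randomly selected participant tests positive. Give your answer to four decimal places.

P(T) ≈ 0.2931

P(T|2) = 1 − 0.725 = 0.275.
P(T) = P(T|1)·P(1) + P(T|2)·P(2)
      = 0.318·0.42 + 0.275·0.58
      = 0.13356 + 0.1595 = 0.29306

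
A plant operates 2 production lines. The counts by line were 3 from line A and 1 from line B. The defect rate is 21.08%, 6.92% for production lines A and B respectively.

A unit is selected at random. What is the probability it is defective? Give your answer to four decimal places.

P(D) ≈ 0.1754

Total: 3 + 1 = 4.
P(A) = 3/4 = 0.75. P(B) = 1/4 = 0.25.
P(D) = P(D|A)·P(A) + P(D|B)·P(B)
      = 0.2108·0.75 + 0.0692·0.25
      = 0.1581 + 0.0173 = 0.1754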